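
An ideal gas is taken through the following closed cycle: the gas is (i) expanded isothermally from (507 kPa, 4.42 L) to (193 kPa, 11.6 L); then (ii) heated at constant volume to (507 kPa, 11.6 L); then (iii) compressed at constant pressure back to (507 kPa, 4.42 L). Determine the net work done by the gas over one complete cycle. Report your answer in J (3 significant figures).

Leg (i): W = PᵢVᵢ ln(V_f/Vᵢ) = (2241) ln(11.6/4.42) = 2162 J.
Leg (ii): W = 0.
Leg (iii): W = PΔV = (507)(4.42 − 11.6) = -3640 J.
W_net = 2162 − 3640 = -1478 J.

W_net ≈ -1480 J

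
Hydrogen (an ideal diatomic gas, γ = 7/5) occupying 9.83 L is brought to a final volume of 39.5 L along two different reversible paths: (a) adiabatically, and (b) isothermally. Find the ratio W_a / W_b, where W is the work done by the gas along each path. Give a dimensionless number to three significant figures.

Path (a) adiabatic: W = P₁V₁(1 − (V₁/V₂)^(γ−1))/(γ−1) → W_a/(P₁V₁) = 1.067.
Path (b) isothermal: W = P₁V₁ ln(V₂/V₁) → W_b/(P₁V₁) = 1.391.
W_a / W_b = 1.067 / 1.391 = 0.767.

W_a / W_b ≈ 0.767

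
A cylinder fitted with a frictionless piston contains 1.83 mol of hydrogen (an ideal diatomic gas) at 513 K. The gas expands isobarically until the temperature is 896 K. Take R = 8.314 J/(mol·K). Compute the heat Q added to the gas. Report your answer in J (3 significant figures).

Q ≈ 20400 J

Isobaric: W = nRΔT = (1.83)(8.314)(383) = 5827 J.
ΔU = nCᵥΔT with Cᵥ = 5R/2: ΔU = (1.83)(20.79)(383) = 14568 J.
Q = ΔU + W = 14568 + 5827 = 20395 J.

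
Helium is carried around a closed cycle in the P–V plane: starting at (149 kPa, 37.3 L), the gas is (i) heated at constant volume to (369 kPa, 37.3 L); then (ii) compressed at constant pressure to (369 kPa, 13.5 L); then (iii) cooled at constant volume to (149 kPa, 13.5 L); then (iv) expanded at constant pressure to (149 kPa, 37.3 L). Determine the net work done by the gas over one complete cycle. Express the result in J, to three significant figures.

W_net ≈ -5240 J

Constant-volume legs do no work.
W(ii) = (369)(13.5 − 37.3) = -8782 J; W(iv) = (149)(37.3 − 13.5) = 3546 J.
W_net = -8782 + 3546 = -5236 J (the counter-clockwise enclosed area).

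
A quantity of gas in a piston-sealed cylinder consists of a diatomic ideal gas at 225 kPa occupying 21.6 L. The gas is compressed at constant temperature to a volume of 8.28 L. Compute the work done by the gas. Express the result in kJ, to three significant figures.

Isothermal: W = nRT ln(V₂/V₁) = P₁V₁ ln(V₂/V₁).
P₁V₁ = (225 kPa)(21.6 L) = 4860 J.
W = 4860 × ln(8.28/21.6) = 4860 × -0.9589
W_by_gas = -4660 J.

W ≈ -4.66 kJ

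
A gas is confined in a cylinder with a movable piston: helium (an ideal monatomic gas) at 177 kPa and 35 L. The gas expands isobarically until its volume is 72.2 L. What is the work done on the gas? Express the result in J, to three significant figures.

W ≈ -6580 J

Isobaric: W = P ΔV.
W = (177 kPa)(72.2 − 35 L) = (177)(37.2) = 6584 J.
Work on gas = −W_by = -6584 J.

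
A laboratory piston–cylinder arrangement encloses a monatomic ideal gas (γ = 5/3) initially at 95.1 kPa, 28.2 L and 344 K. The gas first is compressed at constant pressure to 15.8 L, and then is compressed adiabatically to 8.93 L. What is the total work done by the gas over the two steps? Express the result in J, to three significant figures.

Step 1 (isobaric): W = PΔV = (95.1 kPa)(15.8 − 28.2 L) = -1179 J.
After step 1: P = 95.1 kPa, V = 15.8 L, T = 192.7 K.
Step 2 (adiabatic): W = (P₁V₁ − P₂V₂)/(γ−1) = (1503 − 2198)/0.667 = -1043 J.
W_total = -1179 − 1043 = -2222 J.

W_total ≈ -2220 J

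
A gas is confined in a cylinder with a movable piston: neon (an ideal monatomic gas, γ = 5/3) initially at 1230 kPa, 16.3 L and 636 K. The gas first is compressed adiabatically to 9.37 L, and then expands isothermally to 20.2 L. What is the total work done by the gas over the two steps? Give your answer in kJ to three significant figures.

W_total ≈ 8.85 kJ

Step 1 (adiabatic): W = (P₁V₁ − P₂V₂)/(γ−1) = (20049 − 29000)/0.667 = -13426 J.
After step 1: P = 3095 kPa, V = 9.37 L, T = 919.9 K.
Step 2 (isothermal): W = P₁V₁ ln(V₂/V₁) = (29000) ln(20.2/9.37) = 22277 J.
W_total = -13426 + 22277 = 8851 J.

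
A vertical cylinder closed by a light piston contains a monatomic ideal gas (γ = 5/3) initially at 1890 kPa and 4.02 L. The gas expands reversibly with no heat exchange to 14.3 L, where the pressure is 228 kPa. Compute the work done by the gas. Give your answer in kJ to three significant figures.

Adiabatic: W = (P₁V₁ − P₂V₂)/(γ − 1) with γ = 5/3.
P₁V₁ = 7598 J, P₂V₂ = 3260 J.
W = (7598 − 3260) / 0.6667 = 6506 J.

W ≈ 6.51 kJ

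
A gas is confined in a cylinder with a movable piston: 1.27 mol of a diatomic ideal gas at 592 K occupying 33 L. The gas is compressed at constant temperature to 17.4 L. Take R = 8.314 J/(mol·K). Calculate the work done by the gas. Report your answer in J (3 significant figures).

Isothermal: W = nRT ln(V₂/V₁).
W = (1.27)(8.314)(592) × ln(17.4/33)
  = 6251 × -0.64
W_by_gas = -4001 J.

W ≈ -4000 J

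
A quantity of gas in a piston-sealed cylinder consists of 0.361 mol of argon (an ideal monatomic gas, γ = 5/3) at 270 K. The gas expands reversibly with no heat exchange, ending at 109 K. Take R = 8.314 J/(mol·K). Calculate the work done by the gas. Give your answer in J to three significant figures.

Adiabatic ⇒ Q = 0, so W_by = −ΔU = nCᵥ(T₁ − T₂).
Cᵥ = 3R/2 = 12.47 J/(mol·K).
W = (0.361)(12.47)(270 − 109) = 724.8 J.

W ≈ 725 J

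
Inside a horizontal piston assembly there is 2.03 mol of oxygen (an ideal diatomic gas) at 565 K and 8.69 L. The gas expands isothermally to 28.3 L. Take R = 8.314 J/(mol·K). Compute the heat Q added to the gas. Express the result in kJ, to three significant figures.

Isothermal ⇒ ΔU = 0, so Q = W = nRT ln(V₂/V₁).
Q = (2.03)(8.314)(565) ln(28.3/8.69) = 9536 × 1.181 = 11259 J.

Q ≈ 11.3 kJ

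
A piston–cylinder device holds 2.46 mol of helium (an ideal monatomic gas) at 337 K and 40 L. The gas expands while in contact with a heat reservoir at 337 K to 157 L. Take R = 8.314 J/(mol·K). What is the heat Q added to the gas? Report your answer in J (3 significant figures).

Q ≈ 9420 J

Isothermal ⇒ ΔU = 0, so Q = W = nRT ln(V₂/V₁).
Q = (2.46)(8.314)(337) ln(157/40) = 6892 × 1.367 = 9425 J.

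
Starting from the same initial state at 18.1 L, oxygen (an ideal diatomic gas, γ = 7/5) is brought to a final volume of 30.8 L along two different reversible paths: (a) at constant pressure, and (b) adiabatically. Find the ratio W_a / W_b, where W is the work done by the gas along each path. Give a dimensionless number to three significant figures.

W_a / W_b ≈ 1.47

Path (a) isobaric: W = P₁(V₂ − V₁) → W_a/(P₁V₁) = 0.7017.
Path (b) adiabatic: W = P₁V₁(1 − (V₁/V₂)^(γ−1))/(γ−1) → W_b/(P₁V₁) = 0.4789.
W_a / W_b = 0.7017 / 0.4789 = 1.465.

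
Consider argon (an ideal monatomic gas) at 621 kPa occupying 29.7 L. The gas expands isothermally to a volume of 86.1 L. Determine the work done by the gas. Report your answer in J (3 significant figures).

W ≈ 19600 J

Isothermal: W = nRT ln(V₂/V₁) = P₁V₁ ln(V₂/V₁).
P₁V₁ = (621 kPa)(29.7 L) = 18444 J.
W = 18444 × ln(86.1/29.7) = 18444 × 1.064
W_by_gas = 19631 J.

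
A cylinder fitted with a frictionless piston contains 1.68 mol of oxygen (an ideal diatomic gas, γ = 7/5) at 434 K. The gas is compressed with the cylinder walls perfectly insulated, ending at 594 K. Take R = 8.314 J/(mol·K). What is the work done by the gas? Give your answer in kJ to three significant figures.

W ≈ -5.59 kJ

Adiabatic ⇒ Q = 0, so W_by = −ΔU = nCᵥ(T₁ − T₂).
Cᵥ = 5R/2 = 20.79 J/(mol·K).
W = (1.68)(20.79)(434 − 594) = -5587 J.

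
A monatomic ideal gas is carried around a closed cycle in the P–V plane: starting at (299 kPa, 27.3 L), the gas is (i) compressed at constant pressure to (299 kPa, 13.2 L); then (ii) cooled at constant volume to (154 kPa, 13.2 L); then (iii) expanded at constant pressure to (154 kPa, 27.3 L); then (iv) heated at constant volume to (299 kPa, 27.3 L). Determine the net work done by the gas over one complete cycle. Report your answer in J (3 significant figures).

Constant-volume legs do no work.
W(i) = (299)(13.2 − 27.3) = -4216 J; W(iii) = (154)(27.3 − 13.2) = 2171 J.
W_net = -4216 + 2171 = -2045 J (the counter-clockwise enclosed area).

W_net ≈ -2040 J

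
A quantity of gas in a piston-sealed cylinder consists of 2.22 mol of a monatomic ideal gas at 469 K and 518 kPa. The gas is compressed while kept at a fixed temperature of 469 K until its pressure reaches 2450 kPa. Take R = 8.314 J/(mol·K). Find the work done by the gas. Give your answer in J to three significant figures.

W ≈ -13500 J

Isothermal process: W = nRT ln(V₂/V₁) = nRT ln(P₁/P₂).
W = (2.22)(8.314)(469) × ln(518/2450)
  = 8656 × ln(0.2114) = 8656 × -1.554
W_by_gas = -13451 J.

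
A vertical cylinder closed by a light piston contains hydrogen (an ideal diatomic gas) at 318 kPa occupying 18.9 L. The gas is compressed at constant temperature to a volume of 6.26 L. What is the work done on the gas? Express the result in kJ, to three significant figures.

W ≈ 6.64 kJ

Isothermal: W = nRT ln(V₂/V₁) = P₁V₁ ln(V₂/V₁).
P₁V₁ = (318 kPa)(18.9 L) = 6010 J.
W = 6010 × ln(6.26/18.9) = 6010 × -1.105
W_by_gas = -6641 J; work on gas = −W_by = 6641 J.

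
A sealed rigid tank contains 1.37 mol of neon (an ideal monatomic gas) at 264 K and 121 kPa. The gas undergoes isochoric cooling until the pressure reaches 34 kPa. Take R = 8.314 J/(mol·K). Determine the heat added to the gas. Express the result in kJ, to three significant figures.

Constant volume ⇒ W = 0, so Q = ΔU = nCᵥΔT with Cᵥ = 3R/2 = 12.47 J/(mol·K).
At constant V, T₂/T₁ = P₂/P₁ ⇒ ΔT = T₁(P₂/P₁ − 1) = 264·(34/121 − 1) = -189.8 K.
ΔU = (1.37)(12.47)(-189.8) = -3243 J.

Q ≈ -3.24 kJ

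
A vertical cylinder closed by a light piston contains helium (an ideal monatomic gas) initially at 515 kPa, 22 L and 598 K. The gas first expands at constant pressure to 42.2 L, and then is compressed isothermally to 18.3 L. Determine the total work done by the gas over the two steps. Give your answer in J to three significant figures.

Step 1 (isobaric): W = PΔV = (515 kPa)(42.2 − 22 L) = 10403 J.
After step 1: P = 515 kPa, V = 42.2 L, T = 1147 K.
Step 2 (isothermal): W = P₁V₁ ln(V₂/V₁) = (21733) ln(18.3/42.2) = -18158 J.
W_total = 10403 − 18158 = -7755 J.

W_total ≈ -7760 J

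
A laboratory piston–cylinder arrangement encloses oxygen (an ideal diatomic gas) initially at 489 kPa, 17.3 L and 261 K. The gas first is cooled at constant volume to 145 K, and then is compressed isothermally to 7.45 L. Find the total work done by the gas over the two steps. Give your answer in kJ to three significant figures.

Step 1 (isochoric): W = 0 (constant volume).
After step 1: P = 271.7 kPa (V unchanged).
Step 2 (isothermal): W = P₁V₁ ln(V₂/V₁) = (4700) ln(7.45/17.3) = -3960 J.
W_total = 0 − 3960 = -3960 J.

W_total ≈ -3.96 kJ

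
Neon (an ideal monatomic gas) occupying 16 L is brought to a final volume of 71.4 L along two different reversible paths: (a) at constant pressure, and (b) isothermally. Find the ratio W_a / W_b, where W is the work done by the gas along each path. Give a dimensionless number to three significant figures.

Path (a) isobaric: W = P₁(V₂ − V₁) → W_a/(P₁V₁) = 3.463.
Path (b) isothermal: W = P₁V₁ ln(V₂/V₁) → W_b/(P₁V₁) = 1.496.
W_a / W_b = 3.463 / 1.496 = 2.315.

W_a / W_b ≈ 2.31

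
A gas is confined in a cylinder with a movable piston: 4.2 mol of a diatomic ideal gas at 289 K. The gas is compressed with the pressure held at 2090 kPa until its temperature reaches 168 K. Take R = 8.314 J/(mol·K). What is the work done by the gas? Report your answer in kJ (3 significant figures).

W ≈ -4.23 kJ

Isobaric: W = P ΔV = nR ΔT.
W = (4.2)(8.314)(168 − 289) = -4225 J.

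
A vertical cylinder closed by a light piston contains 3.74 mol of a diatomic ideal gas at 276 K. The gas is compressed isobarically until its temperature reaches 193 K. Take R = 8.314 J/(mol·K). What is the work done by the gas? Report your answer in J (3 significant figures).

W ≈ -2580 J

Isobaric: W = P ΔV = nR ΔT.
W = (3.74)(8.314)(193 − 276) = -2581 J.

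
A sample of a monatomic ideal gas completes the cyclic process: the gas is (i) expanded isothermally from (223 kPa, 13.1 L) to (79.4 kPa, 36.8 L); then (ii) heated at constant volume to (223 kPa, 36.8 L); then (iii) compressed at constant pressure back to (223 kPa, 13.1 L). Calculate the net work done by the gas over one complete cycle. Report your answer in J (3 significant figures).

W_net ≈ -2270 J

Leg (i): W = PᵢVᵢ ln(V_f/Vᵢ) = (2921) ln(36.8/13.1) = 3017 J.
Leg (ii): W = 0.
Leg (iii): W = PΔV = (223)(13.1 − 36.8) = -5285 J.
W_net = 3017 − 5285 = -2268 J.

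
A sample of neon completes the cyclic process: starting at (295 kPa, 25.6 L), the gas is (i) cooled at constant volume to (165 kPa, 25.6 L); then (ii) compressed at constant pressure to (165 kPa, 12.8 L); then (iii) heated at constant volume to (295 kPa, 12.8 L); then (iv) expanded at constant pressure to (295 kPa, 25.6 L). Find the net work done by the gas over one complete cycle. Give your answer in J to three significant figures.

Constant-volume legs do no work.
W(ii) = (165)(12.8 − 25.6) = -2112 J; W(iv) = (295)(25.6 − 12.8) = 3776 J.
W_net = -2112 + 3776 = 1664 J (the clockwise enclosed area).

W_net ≈ 1660 J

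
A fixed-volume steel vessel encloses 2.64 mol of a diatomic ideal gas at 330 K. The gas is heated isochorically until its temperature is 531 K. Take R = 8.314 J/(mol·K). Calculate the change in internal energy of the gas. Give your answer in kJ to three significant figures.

ΔU ≈ 11.0 kJ

Constant volume ⇒ W = 0, so Q = ΔU = nCᵥΔT with Cᵥ = 5R/2 = 20.79 J/(mol·K).
ΔU = (2.64)(20.79)(531 − 330) = 11029 J.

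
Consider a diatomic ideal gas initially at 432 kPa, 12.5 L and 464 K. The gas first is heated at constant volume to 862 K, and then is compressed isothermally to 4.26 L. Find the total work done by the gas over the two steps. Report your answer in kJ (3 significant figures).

Step 1 (isochoric): W = 0 (constant volume).
After step 1: P = 802.6 kPa (V unchanged).
Step 2 (isothermal): W = P₁V₁ ln(V₂/V₁) = (10032) ln(4.26/12.5) = -10799 J.
W_total = 0 − 10799 = -10799 J.

W_total ≈ -10.8 kJ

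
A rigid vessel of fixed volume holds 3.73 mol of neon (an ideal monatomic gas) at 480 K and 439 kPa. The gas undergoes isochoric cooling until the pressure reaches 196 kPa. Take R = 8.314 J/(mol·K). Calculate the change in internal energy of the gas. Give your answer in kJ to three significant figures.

ΔU ≈ -12.4 kJ

Constant volume ⇒ W = 0, so Q = ΔU = nCᵥΔT with Cᵥ = 3R/2 = 12.47 J/(mol·K).
At constant V, T₂/T₁ = P₂/P₁ ⇒ ΔT = T₁(P₂/P₁ − 1) = 480·(196/439 − 1) = -265.7 K.
ΔU = (3.73)(12.47)(-265.7) = -12359 J.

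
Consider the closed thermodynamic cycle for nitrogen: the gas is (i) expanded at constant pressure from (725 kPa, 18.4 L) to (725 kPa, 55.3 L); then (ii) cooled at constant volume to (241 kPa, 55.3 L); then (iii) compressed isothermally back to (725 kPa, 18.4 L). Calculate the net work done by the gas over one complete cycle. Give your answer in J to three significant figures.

W_net ≈ 12100 J

Leg (i): W = PΔV = (725)(55.3 − 18.4) = 26752 J.
Leg (ii): W = 0.
Leg (iii): W = PᵢVᵢ ln(V_f/Vᵢ) = (13327) ln(18.4/55.3) = -14666 J.
W_net = 26752 − 14666 = 12087 J.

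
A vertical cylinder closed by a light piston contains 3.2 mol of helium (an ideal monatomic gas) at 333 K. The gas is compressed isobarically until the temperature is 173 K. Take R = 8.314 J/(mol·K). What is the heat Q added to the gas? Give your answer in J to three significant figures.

Isobaric: W = nRΔT = (3.2)(8.314)(-160) = -4257 J.
ΔU = nCᵥΔT with Cᵥ = 3R/2: ΔU = (3.2)(12.47)(-160) = -6385 J.
Q = ΔU + W = -6385 − 4257 = -10642 J.

Q ≈ -10600 J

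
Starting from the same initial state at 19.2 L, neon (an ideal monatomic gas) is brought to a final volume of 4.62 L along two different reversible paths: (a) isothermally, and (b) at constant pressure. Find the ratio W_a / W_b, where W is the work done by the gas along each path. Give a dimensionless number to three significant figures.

W_a / W_b ≈ 1.88

Path (a) isothermal: W = P₁V₁ ln(V₂/V₁) → W_a/(P₁V₁) = -1.425.
Path (b) isobaric: W = P₁(V₂ − V₁) → W_b/(P₁V₁) = -0.7594.
W_a / W_b = -1.425 / -0.7594 = 1.876.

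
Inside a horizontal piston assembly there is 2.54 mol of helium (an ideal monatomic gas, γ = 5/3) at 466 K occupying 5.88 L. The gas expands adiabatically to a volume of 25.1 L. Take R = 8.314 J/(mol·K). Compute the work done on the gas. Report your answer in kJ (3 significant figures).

Adiabatic: TV^(γ−1) = const with γ = 5/3.
T₂ = T₁ (V₁/V₂)^(γ−1) = 466 × (5.88/25.1)^0.667 = 466 × 0.38 = 177.1 K.
W_by = nCᵥ(T₁ − T₂) = (2.54)(12.47)(466 − 177.1) = 9152 J.
Work on gas = −W_by = -9152 J.

W ≈ -9.15 kJ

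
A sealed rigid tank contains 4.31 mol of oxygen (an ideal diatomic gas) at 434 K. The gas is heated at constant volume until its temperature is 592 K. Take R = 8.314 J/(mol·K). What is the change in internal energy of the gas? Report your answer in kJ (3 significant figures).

ΔU ≈ 14.2 kJ

Constant volume ⇒ W = 0, so Q = ΔU = nCᵥΔT with Cᵥ = 5R/2 = 20.79 J/(mol·K).
ΔU = (4.31)(20.79)(592 − 434) = 14154 J.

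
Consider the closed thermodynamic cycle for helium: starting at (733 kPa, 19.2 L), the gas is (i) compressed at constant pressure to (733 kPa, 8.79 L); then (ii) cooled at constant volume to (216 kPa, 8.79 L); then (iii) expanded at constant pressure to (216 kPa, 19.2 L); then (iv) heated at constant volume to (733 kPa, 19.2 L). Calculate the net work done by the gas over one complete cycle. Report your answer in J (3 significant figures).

W_net ≈ -5380 J

Constant-volume legs do no work.
W(i) = (733)(8.79 − 19.2) = -7631 J; W(iii) = (216)(19.2 − 8.79) = 2249 J.
W_net = -7631 + 2249 = -5382 J (the counter-clockwise enclosed area).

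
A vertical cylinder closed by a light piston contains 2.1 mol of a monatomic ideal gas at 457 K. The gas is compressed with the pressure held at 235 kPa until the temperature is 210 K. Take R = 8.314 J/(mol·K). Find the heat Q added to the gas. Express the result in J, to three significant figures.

Q ≈ -10800 J

Isobaric: W = nRΔT = (2.1)(8.314)(-247) = -4312 J.
ΔU = nCᵥΔT with Cᵥ = 3R/2: ΔU = (2.1)(12.47)(-247) = -6469 J.
Q = ΔU + W = -6469 − 4312 = -10781 J.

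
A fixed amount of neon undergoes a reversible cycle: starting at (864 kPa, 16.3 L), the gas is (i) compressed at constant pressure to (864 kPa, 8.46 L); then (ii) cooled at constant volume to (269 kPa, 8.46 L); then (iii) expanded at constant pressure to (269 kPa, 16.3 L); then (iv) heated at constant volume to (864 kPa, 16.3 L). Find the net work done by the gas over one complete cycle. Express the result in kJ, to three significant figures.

Constant-volume legs do no work.
W(i) = (864)(8.46 − 16.3) = -6774 J; W(iii) = (269)(16.3 − 8.46) = 2109 J.
W_net = -6774 + 2109 = -4665 J (the counter-clockwise enclosed area).

W_net ≈ -4.66 kJ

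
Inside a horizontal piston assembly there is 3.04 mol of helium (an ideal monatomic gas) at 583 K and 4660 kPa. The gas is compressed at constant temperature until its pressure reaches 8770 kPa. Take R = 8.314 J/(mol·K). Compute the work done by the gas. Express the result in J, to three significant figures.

W ≈ -9320 J

Isothermal process: W = nRT ln(V₂/V₁) = nRT ln(P₁/P₂).
W = (3.04)(8.314)(583) × ln(4660/8770)
  = 14735 × ln(0.5314) = 14735 × -0.6323
W_by_gas = -9317 J.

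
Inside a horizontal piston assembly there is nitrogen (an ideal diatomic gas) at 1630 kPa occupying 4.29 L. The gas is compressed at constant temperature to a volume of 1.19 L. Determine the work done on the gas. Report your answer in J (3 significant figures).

W ≈ 8970 J

Isothermal: W = nRT ln(V₂/V₁) = P₁V₁ ln(V₂/V₁).
P₁V₁ = (1630 kPa)(4.29 L) = 6993 J.
W = 6993 × ln(1.19/4.29) = 6993 × -1.282
W_by_gas = -8967 J; work on gas = −W_by = 8967 J.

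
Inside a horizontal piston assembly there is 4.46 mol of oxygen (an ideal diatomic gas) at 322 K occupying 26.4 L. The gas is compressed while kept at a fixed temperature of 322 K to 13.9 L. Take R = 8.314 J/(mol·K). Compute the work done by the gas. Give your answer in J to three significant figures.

W ≈ -7660 J

Isothermal: W = nRT ln(V₂/V₁).
W = (4.46)(8.314)(322) × ln(13.9/26.4)
  = 11940 × -0.6415
W_by_gas = -7659 J.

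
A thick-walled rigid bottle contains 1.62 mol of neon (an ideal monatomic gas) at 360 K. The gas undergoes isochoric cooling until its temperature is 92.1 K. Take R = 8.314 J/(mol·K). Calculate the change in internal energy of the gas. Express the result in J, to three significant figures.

Constant volume ⇒ W = 0, so Q = ΔU = nCᵥΔT with Cᵥ = 3R/2 = 12.47 J/(mol·K).
ΔU = (1.62)(12.47)(92.1 − 360) = -5412 J.

ΔU ≈ -5410 J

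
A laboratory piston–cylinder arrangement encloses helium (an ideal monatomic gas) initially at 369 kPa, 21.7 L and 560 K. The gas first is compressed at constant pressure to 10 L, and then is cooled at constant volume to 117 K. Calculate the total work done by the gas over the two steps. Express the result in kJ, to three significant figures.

Step 1 (isobaric): W = PΔV = (369 kPa)(10 − 21.7 L) = -4317 J.
Step 2 (isochoric): W = 0 (constant volume).
W_total = -4317 + 0 = -4317 J.

W_total ≈ -4.32 kJ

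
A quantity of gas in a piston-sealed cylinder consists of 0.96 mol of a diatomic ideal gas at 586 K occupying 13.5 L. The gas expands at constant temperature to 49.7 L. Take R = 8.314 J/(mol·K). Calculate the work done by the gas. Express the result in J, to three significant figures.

Isothermal: W = nRT ln(V₂/V₁).
W = (0.96)(8.314)(586) × ln(49.7/13.5)
  = 4677 × 1.303
W_by_gas = 6096 J.

W ≈ 6100 J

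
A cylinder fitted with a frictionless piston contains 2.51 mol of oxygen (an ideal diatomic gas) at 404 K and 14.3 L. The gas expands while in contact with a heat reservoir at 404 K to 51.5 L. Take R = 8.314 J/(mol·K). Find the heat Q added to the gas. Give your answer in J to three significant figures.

Q ≈ 10800 J

Isothermal ⇒ ΔU = 0, so Q = W = nRT ln(V₂/V₁).
Q = (2.51)(8.314)(404) ln(51.5/14.3) = 8431 × 1.281 = 10802 J.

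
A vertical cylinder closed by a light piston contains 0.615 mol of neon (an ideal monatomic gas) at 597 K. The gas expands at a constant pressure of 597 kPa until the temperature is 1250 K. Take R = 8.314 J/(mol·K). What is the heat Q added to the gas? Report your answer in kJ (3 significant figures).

Isobaric: W = nRΔT = (0.615)(8.314)(653) = 3339 J.
ΔU = nCᵥΔT with Cᵥ = 3R/2: ΔU = (0.615)(12.47)(653) = 5008 J.
Q = ΔU + W = 5008 + 3339 = 8347 J.

Q ≈ 8.35 kJ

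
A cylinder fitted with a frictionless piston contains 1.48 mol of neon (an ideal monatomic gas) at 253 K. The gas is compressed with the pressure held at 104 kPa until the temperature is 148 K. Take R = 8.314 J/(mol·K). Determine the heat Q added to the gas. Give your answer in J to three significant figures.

Isobaric: W = nRΔT = (1.48)(8.314)(-105) = -1292 J.
ΔU = nCᵥΔT with Cᵥ = 3R/2: ΔU = (1.48)(12.47)(-105) = -1938 J.
Q = ΔU + W = -1938 − 1292 = -3230 J.

Q ≈ -3230 J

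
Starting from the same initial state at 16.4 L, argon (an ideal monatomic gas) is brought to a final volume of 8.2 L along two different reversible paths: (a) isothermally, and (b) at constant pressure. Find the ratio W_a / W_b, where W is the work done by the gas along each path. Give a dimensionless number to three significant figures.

W_a / W_b ≈ 1.39

Path (a) isothermal: W = P₁V₁ ln(V₂/V₁) → W_a/(P₁V₁) = -0.6931.
Path (b) isobaric: W = P₁(V₂ − V₁) → W_b/(P₁V₁) = -0.5.
W_a / W_b = -0.6931 / -0.5 = 1.386.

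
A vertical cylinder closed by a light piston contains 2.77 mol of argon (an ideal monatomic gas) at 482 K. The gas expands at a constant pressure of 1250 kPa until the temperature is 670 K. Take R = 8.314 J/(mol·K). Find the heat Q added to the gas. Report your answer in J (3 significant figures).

Q ≈ 10800 J

Isobaric: W = nRΔT = (2.77)(8.314)(188) = 4330 J.
ΔU = nCᵥΔT with Cᵥ = 3R/2: ΔU = (2.77)(12.47)(188) = 6494 J.
Q = ΔU + W = 6494 + 4330 = 10824 J.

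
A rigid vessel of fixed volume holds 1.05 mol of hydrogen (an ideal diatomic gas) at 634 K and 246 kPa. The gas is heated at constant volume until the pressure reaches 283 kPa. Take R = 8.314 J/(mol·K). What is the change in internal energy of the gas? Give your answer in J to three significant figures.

Constant volume ⇒ W = 0, so Q = ΔU = nCᵥΔT with Cᵥ = 5R/2 = 20.79 J/(mol·K).
At constant V, T₂/T₁ = P₂/P₁ ⇒ ΔT = T₁(P₂/P₁ − 1) = 634·(283/246 − 1) = 95.36 K.
ΔU = (1.05)(20.79)(95.36) = 2081 J.

ΔU ≈ 2080 J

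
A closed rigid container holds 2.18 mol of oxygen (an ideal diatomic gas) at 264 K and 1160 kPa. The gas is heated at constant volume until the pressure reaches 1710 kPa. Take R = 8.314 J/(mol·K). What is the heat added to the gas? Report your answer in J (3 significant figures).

Constant volume ⇒ W = 0, so Q = ΔU = nCᵥΔT with Cᵥ = 5R/2 = 20.79 J/(mol·K).
At constant V, T₂/T₁ = P₂/P₁ ⇒ ΔT = T₁(P₂/P₁ − 1) = 264·(1710/1160 − 1) = 125.2 K.
ΔU = (2.18)(20.79)(125.2) = 5672 J.

Q ≈ 5670 J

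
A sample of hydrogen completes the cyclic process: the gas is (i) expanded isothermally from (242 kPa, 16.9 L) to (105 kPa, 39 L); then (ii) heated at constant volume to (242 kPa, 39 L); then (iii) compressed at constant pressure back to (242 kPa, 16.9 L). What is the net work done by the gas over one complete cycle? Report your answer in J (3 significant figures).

Leg (i): W = PᵢVᵢ ln(V_f/Vᵢ) = (4090) ln(39/16.9) = 3420 J.
Leg (ii): W = 0.
Leg (iii): W = PΔV = (242)(16.9 − 39) = -5348 J.
W_net = 3420 − 5348 = -1928 J.

W_net ≈ -1930 J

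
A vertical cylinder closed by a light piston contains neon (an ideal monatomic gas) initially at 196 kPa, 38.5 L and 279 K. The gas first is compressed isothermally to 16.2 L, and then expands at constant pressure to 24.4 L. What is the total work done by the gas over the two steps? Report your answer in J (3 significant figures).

Step 1 (isothermal): W = P₁V₁ ln(V₂/V₁) = (7546) ln(16.2/38.5) = -6532 J.
After step 1: P = 465.8 kPa, V = 16.2 L, T = 279 K.
Step 2 (isobaric): W = PΔV = (465.8 kPa)(24.4 − 16.2 L) = 3820 J.
W_total = -6532 + 3820 = -2713 J.

W_total ≈ -2710 J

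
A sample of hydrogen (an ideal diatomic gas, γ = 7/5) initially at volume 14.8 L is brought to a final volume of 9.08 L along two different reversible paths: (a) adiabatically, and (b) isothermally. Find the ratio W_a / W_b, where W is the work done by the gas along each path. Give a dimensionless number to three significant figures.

Path (a) adiabatic: W = P₁V₁(1 − (V₁/V₂)^(γ−1))/(γ−1) → W_a/(P₁V₁) = -0.5396.
Path (b) isothermal: W = P₁V₁ ln(V₂/V₁) → W_b/(P₁V₁) = -0.4886.
W_a / W_b = -0.5396 / -0.4886 = 1.104.

W_a / W_b ≈ 1.10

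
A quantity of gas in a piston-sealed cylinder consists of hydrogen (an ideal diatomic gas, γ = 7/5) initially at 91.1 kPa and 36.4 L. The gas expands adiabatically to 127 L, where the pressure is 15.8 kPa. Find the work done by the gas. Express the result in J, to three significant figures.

Adiabatic: W = (P₁V₁ − P₂V₂)/(γ − 1) with γ = 7/5.
P₁V₁ = 3316 J, P₂V₂ = 2007 J.
W = (3316 − 2007) / 0.4 = 3274 J.

W ≈ 3270 J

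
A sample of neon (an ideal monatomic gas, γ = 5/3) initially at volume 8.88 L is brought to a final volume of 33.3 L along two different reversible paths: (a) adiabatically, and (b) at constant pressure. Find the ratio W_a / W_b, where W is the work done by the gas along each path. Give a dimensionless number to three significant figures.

Path (a) adiabatic: W = P₁V₁(1 − (V₁/V₂)^(γ−1))/(γ−1) → W_a/(P₁V₁) = 0.8786.
Path (b) isobaric: W = P₁(V₂ − V₁) → W_b/(P₁V₁) = 2.75.
W_a / W_b = 0.8786 / 2.75 = 0.3195.

W_a / W_b ≈ 0.319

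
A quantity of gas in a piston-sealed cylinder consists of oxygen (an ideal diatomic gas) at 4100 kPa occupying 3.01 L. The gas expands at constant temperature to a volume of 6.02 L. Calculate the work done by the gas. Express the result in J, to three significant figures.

W ≈ 8550 J

Isothermal: W = nRT ln(V₂/V₁) = P₁V₁ ln(V₂/V₁).
P₁V₁ = (4100 kPa)(3.01 L) = 12341 J.
W = 12341 × ln(6.02/3.01) = 12341 × 0.6931
W_by_gas = 8554 J.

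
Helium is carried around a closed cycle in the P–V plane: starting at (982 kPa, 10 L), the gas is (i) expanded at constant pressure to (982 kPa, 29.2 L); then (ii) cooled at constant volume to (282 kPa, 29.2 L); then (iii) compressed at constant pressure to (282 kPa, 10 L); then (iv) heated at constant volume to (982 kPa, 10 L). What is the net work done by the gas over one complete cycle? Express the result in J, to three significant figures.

W_net ≈ 13400 J

Constant-volume legs do no work.
W(i) = (982)(29.2 − 10) = 18854 J; W(iii) = (282)(10 − 29.2) = -5414 J.
W_net = 18854 − 5414 = 13440 J (the clockwise enclosed area).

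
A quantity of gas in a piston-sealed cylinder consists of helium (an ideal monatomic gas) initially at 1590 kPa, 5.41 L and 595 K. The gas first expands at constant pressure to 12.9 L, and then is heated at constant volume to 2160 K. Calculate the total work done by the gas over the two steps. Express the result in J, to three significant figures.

W_total ≈ 11900 J

Step 1 (isobaric): W = PΔV = (1590 kPa)(12.9 − 5.41 L) = 11909 J.
Step 2 (isochoric): W = 0 (constant volume).
W_total = 11909 + 0 = 11909 J.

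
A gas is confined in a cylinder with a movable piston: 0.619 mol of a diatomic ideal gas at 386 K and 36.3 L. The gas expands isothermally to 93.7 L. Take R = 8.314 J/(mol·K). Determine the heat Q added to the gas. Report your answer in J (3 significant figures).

Isothermal ⇒ ΔU = 0, so Q = W = nRT ln(V₂/V₁).
Q = (0.619)(8.314)(386) ln(93.7/36.3) = 1986 × 0.9483 = 1884 J.

Q ≈ 1880 J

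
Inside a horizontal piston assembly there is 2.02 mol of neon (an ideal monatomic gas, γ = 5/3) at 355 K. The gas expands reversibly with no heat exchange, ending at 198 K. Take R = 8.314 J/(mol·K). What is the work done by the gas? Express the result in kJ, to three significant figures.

W ≈ 3.96 kJ

Adiabatic ⇒ Q = 0, so W_by = −ΔU = nCᵥ(T₁ − T₂).
Cᵥ = 3R/2 = 12.47 J/(mol·K).
W = (2.02)(12.47)(355 − 198) = 3955 J.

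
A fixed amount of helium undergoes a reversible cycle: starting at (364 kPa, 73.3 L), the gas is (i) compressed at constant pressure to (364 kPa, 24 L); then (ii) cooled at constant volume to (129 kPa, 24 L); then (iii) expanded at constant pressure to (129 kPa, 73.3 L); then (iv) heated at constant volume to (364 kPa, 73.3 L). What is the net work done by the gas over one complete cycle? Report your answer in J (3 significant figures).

W_net ≈ -11600 J

Constant-volume legs do no work.
W(i) = (364)(24 − 73.3) = -17945 J; W(iii) = (129)(73.3 − 24) = 6360 J.
W_net = -17945 + 6360 = -11586 J (the counter-clockwise enclosed area).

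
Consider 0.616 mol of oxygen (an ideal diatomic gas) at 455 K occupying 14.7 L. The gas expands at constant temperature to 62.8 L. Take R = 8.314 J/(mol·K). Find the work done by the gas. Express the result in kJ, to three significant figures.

Isothermal: W = nRT ln(V₂/V₁).
W = (0.616)(8.314)(455) × ln(62.8/14.7)
  = 2330 × 1.452
W_by_gas = 3384 J.

W ≈ 3.38 kJ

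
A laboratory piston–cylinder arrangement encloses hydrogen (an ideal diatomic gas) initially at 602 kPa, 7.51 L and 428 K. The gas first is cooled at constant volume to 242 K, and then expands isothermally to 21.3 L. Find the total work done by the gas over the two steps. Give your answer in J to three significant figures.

W_total ≈ 2660 J

Step 1 (isochoric): W = 0 (constant volume).
After step 1: P = 340.4 kPa (V unchanged).
Step 2 (isothermal): W = P₁V₁ ln(V₂/V₁) = (2556) ln(21.3/7.51) = 2665 J.
W_total = 0 + 2665 = 2665 J.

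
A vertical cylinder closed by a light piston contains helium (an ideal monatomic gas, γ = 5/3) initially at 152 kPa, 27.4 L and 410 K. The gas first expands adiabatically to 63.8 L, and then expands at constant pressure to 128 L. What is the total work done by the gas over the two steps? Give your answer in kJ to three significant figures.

Step 1 (adiabatic): W = (P₁V₁ − P₂V₂)/(γ−1) = (4165 − 2371)/0.667 = 2691 J.
After step 1: P = 37.16 kPa, V = 63.8 L, T = 233.4 K.
Step 2 (isobaric): W = PΔV = (37.16 kPa)(128 − 63.8 L) = 2386 J.
W_total = 2691 + 2386 = 5077 J.

W_total ≈ 5.08 kJ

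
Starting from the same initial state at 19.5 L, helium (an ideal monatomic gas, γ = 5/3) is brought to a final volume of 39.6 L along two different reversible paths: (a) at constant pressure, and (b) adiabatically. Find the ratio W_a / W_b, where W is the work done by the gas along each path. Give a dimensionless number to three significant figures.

W_a / W_b ≈ 1.83

Path (a) isobaric: W = P₁(V₂ − V₁) → W_a/(P₁V₁) = 1.031.
Path (b) adiabatic: W = P₁V₁(1 − (V₁/V₂)^(γ−1))/(γ−1) → W_b/(P₁V₁) = 0.5646.
W_a / W_b = 1.031 / 0.5646 = 1.826.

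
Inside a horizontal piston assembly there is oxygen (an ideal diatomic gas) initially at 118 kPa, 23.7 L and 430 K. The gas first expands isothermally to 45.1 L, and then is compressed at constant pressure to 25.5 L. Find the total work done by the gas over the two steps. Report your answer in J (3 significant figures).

Step 1 (isothermal): W = P₁V₁ ln(V₂/V₁) = (2797) ln(45.1/23.7) = 1799 J.
After step 1: P = 62.01 kPa, V = 45.1 L, T = 430 K.
Step 2 (isobaric): W = PΔV = (62.01 kPa)(25.5 − 45.1 L) = -1215 J.
W_total = 1799 − 1215 = 584 J.

W_total ≈ 584 J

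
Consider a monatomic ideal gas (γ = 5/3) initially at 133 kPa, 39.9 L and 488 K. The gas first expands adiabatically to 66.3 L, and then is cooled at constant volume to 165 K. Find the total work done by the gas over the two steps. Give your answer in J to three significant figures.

Step 1 (adiabatic): W = (P₁V₁ − P₂V₂)/(γ−1) = (5307 − 3783)/0.667 = 2286 J.
Step 2 (isochoric): W = 0 (constant volume).
W_total = 2286 + 0 = 2286 J.

W_total ≈ 2290 J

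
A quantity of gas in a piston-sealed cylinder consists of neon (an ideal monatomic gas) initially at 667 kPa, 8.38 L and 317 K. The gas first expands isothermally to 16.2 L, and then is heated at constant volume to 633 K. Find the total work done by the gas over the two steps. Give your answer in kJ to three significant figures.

W_total ≈ 3.68 kJ

Step 1 (isothermal): W = P₁V₁ ln(V₂/V₁) = (5589) ln(16.2/8.38) = 3684 J.
Step 2 (isochoric): W = 0 (constant volume).
W_total = 3684 + 0 = 3684 J.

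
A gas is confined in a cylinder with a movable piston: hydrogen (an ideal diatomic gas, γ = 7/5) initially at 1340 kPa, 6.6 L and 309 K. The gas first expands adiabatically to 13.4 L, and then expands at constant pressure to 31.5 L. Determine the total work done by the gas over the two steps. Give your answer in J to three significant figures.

W_total ≈ 14500 J

Step 1 (adiabatic): W = (P₁V₁ − P₂V₂)/(γ−1) = (8844 − 6662)/0.4 = 5454 J.
After step 1: P = 497.2 kPa, V = 13.4 L, T = 232.8 K.
Step 2 (isobaric): W = PΔV = (497.2 kPa)(31.5 − 13.4 L) = 8999 J.
W_total = 5454 + 8999 = 14453 J.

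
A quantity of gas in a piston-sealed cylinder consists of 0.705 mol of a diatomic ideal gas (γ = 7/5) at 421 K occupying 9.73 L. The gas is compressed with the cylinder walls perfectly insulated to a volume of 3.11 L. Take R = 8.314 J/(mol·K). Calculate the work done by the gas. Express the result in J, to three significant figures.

W ≈ -3570 J

Adiabatic: TV^(γ−1) = const with γ = 7/5.
T₂ = T₁ (V₁/V₂)^(γ−1) = 421 × (9.73/3.11)^0.4 = 421 × 1.578 = 664.4 K.
W_by = nCᵥ(T₁ − T₂) = (0.705)(20.79)(421 − 664.4) = -3566 J.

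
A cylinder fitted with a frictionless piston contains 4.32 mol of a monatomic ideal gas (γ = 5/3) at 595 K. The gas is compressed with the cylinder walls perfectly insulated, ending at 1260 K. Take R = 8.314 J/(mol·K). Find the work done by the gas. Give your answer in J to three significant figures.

W ≈ -35800 J

Adiabatic ⇒ Q = 0, so W_by = −ΔU = nCᵥ(T₁ − T₂).
Cᵥ = 3R/2 = 12.47 J/(mol·K).
W = (4.32)(12.47)(595 − 1260) = -35827 J.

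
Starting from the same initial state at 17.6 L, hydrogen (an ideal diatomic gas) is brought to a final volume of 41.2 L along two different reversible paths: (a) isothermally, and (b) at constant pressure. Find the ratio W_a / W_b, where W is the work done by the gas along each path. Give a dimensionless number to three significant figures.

Path (a) isothermal: W = P₁V₁ ln(V₂/V₁) → W_a/(P₁V₁) = 0.8505.
Path (b) isobaric: W = P₁(V₂ − V₁) → W_b/(P₁V₁) = 1.341.
W_a / W_b = 0.8505 / 1.341 = 0.6343.

W_a / W_b ≈ 0.634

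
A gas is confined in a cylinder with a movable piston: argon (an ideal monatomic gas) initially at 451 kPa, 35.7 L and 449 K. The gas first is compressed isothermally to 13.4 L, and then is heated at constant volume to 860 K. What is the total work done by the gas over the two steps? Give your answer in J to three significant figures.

Step 1 (isothermal): W = P₁V₁ ln(V₂/V₁) = (16101) ln(13.4/35.7) = -15777 J.
Step 2 (isochoric): W = 0 (constant volume).
W_total = -15777 + 0 = -15777 J.

W_total ≈ -15800 J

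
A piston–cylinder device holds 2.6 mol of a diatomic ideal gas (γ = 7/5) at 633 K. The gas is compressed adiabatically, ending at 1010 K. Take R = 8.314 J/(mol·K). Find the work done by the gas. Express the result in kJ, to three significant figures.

Adiabatic ⇒ Q = 0, so W_by = −ΔU = nCᵥ(T₁ − T₂).
Cᵥ = 5R/2 = 20.79 J/(mol·K).
W = (2.6)(20.79)(633 − 1010) = -20373 J.

W ≈ -20.4 kJ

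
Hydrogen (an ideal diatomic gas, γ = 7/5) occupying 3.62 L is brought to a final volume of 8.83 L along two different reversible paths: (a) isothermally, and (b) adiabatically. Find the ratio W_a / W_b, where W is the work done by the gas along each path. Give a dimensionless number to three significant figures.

W_a / W_b ≈ 1.19

Path (a) isothermal: W = P₁V₁ ln(V₂/V₁) → W_a/(P₁V₁) = 0.8917.
Path (b) adiabatic: W = P₁V₁(1 − (V₁/V₂)^(γ−1))/(γ−1) → W_b/(P₁V₁) = 0.75.
W_a / W_b = 0.8917 / 0.75 = 1.189.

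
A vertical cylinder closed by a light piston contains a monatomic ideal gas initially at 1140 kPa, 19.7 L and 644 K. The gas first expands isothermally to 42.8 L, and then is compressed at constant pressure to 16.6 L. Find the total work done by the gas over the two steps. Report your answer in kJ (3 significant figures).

W_total ≈ 3.68 kJ

Step 1 (isothermal): W = P₁V₁ ln(V₂/V₁) = (22458) ln(42.8/19.7) = 17426 J.
After step 1: P = 524.7 kPa, V = 42.8 L, T = 644 K.
Step 2 (isobaric): W = PΔV = (524.7 kPa)(16.6 − 42.8 L) = -13748 J.
W_total = 17426 − 13748 = 3678 J.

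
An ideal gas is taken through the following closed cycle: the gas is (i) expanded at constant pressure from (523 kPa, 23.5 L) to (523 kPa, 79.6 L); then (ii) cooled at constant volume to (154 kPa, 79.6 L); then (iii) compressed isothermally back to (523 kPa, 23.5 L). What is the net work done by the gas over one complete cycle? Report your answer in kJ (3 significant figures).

W_net ≈ 14.4 kJ

Leg (i): W = PΔV = (523)(79.6 − 23.5) = 29340 J.
Leg (ii): W = 0.
Leg (iii): W = PᵢVᵢ ln(V_f/Vᵢ) = (12258) ln(23.5/79.6) = -14955 J.
W_net = 29340 − 14955 = 14385 J.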